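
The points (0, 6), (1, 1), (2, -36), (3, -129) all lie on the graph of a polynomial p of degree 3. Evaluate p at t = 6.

-984

Using the Lagrange interpolation formula with nodes 0, 1, 2, 3:
  L_0(t) = (t - 1)(t - 2)(t - 3) / -6
  L_1(t) = t(t - 2)(t - 3) / 2
  L_2(t) = t(t - 1)(t - 3) / -2
  L_3(t) = t(t - 1)(t - 2) / 6
Then p(t) = 6·L_0(t) + 1·L_1(t) - 36·L_2(t) - 129·L_3(t).
Expanding and collecting terms gives p(t) = -4t³ - 4t² + 3t + 6.
Evaluating at t = 6: p(6) = -984.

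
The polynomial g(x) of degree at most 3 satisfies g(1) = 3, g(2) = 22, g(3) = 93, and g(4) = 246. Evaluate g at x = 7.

1497

Using the Lagrange interpolation formula with nodes 1, 2, 3, 4:
  L_0(x) = (x - 2)(x - 3)(x - 4) / -6
  L_1(x) = (x - 1)(x - 3)(x - 4) / 2
  L_2(x) = (x - 1)(x - 2)(x - 4) / -2
  L_3(x) = (x - 1)(x - 2)(x - 3) / 6
Then g(x) = 3·L_0(x) + 22·L_1(x) + 93·L_2(x) + 246·L_3(x).
Expanding and collecting terms gives g(x) = 5x^3 - 4x^2 - 4x + 6.
Evaluating at x = 7: g(7) = 1497.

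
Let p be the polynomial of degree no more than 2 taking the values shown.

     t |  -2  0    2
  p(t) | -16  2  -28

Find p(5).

-163

Using the Lagrange interpolation formula with nodes -2, 0, 2:
  L_0(t) = t(t - 2) / 8
  L_1(t) = (t + 2)(t - 2) / -4
  L_2(t) = (t + 2)t / 8
Then p(t) = -16·L_0(t) + 2·L_1(t) - 28·L_2(t).
Expanding and collecting terms gives p(t) = -6t^2 - 3t + 2.
Evaluating at t = 5: p(5) = -163.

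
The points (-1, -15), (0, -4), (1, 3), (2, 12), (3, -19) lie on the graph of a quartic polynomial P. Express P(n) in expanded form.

Write P(n) = an^4 + bn^3 + cn^2 + dn + e. Substituting each data point gives a linear system:
  a - b + c - d + e = -15
  e = -4
  a + b + c + d + e = 3
  16a + 8b + 4c + 2d + e = 12
  81a + 27b + 9c + 3d + e = -19
Solving the system yields a = -2, b = 5, c = 0, d = 4, e = -4.
So P(n) = -2n^4 + 5n^3 + 4n - 4.
Check: P(3) = -19. ✓

P(n) = -2n^4 + 5n^3 + 4n - 4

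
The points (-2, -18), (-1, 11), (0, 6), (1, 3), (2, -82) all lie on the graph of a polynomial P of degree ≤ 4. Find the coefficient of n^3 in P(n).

Write P(n) = an^4 + bn^3 + cn^2 + dn + e. Substituting each data point gives a linear system:
  16a - 8b + 4c - 2d + e = -18
  a - b + c - d + e = 11
  e = 6
  a + b + c + d + e = 3
  16a + 8b + 4c + 2d + e = -82
Solving the system yields a = -5, b = -4, c = 6, d = 0, e = 6.
So P(n) = -5n^4 - 4n^3 + 6n^2 + 6.
The coefficient of n^3 is -4.

-4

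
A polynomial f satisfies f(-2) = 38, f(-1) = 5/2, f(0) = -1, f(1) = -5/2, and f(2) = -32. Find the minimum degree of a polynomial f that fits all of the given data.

Forward differences of the values at x = -2, -1, 0, 1, 2:
  f  : 38  5/2  -1  -5/2  -32
  Δ  : -71/2  -7/2  -3/2  -59/2
  Δ^2: 32  2  -28
  Δ^3: -30  -30
  Δ^4: 0
The third differences are constant (-30) and nonzero, while all higher differences vanish, so the minimal degree is 3.

3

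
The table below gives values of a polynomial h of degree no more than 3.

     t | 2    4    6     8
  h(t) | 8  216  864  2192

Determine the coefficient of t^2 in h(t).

-5

Write h(t) = at^3 + bt^2 + ct + d. Substituting each data point gives a linear system:
  8a + 4b + 2c + d = 8
  64a + 16b + 4c + d = 216
  216a + 36b + 6c + d = 864
  512a + 64b + 8c + d = 2192
Solving the system yields a = 5, b = -5, c = -6, d = 0.
So h(t) = 5t^3 - 5t^2 - 6t.
The coefficient of t^2 is -5.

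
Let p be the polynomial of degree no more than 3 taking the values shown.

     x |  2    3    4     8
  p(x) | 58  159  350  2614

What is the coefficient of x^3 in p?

5

Write p(x) = ax^3 + bx^2 + cx + d. Substituting each data point gives a linear system:
  8a + 4b + 2c + d = 58
  27a + 9b + 3c + d = 159
  64a + 16b + 4c + d = 350
  512a + 64b + 8c + d = 2614
Solving the system yields a = 5, b = 0, c = 6, d = 6.
So p(x) = 5x³ + 6x + 6.
The leading coefficient is 5.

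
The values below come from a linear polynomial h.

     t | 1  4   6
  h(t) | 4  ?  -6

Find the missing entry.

The 2 known points determine the degree-1 polynomial uniquely.
Write h(t) = at + b. Substituting each data point gives a linear system:
  a + b = 4
  6a + b = -6
Solving the system yields a = -2, b = 6.
So h(t) = -2t + 6.
Then h(4) = -2.

-2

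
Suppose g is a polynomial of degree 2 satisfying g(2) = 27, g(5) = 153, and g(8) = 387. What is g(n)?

g(n) = 6n^2 + 3

Using the Lagrange interpolation formula with nodes 2, 5, 8:
  L_0(n) = (n - 5)(n - 8) / 18
  L_1(n) = (n - 2)(n - 8) / -9
  L_2(n) = (n - 2)(n - 5) / 18
Then g(n) = 27·L_0(n) + 153·L_1(n) + 387·L_2(n).
Expanding and collecting terms gives g(n) = 6n^2 + 3.
Check: g(8) = 387. ✓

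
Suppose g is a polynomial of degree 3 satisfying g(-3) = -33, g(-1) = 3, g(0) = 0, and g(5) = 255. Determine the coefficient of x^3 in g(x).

Write g(x) = ax^3 + bx^2 + cx + d. Substituting each data point gives a linear system:
  -27a + 9b - 3c + d = -33
  -a + b - c + d = 3
  d = 0
  125a + 25b + 5c + d = 255
Solving the system yields a = 2, b = 1, c = -4, d = 0.
So g(x) = 2x^3 + x^2 - 4x.
The leading coefficient is 2.

2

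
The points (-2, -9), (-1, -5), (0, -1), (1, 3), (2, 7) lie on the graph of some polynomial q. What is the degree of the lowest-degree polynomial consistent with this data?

Forward differences of the values at n = -2, -1, 0, 1, 2:
  q  : -9  -5  -1  3  7
  Δ  : 4  4  4  4
  Δ^2: 0  0  0
  Δ^3: 0  0
  Δ^4: 0
The first differences are constant (4) and nonzero, while all higher differences vanish, so the minimal degree is 1.

1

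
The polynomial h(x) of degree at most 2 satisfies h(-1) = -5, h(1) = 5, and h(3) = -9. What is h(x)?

h(x) = -3x^2 + 5x + 3

Write h(x) = ax^2 + bx + c. Substituting each data point gives a linear system:
  a - b + c = -5
  a + b + c = 5
  9a + 3b + c = -9
Solving the system yields a = -3, b = 5, c = 3.
So h(x) = -3x² + 5x + 3.
Check: h(1) = 5. ✓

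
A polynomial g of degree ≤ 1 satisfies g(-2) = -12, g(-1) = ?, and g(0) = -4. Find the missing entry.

-8

On equispaced nodes a degree-1 polynomial has vanishing second forward difference, so
  g(-2) - 2·g(-1) + g(0) = 0.
Substituting the known values and solving for g(-1):
  -2·g(-1) = 16
  g(-1) = -8.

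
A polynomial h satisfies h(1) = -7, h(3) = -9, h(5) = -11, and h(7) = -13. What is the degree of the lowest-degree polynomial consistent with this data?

Forward differences of the values at t = 1, 3, 5, 7:
  h  : -7  -9  -11  -13
  Δ  : -2  -2  -2
  Δ^2: 0  0
  Δ^3: 0
The first differences are constant (-2) and nonzero, while all higher differences vanish, so the minimal degree is 1.

1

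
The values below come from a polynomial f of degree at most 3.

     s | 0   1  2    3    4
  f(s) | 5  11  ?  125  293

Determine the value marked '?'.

41

The 4 known points determine the degree-3 polynomial uniquely.
Write f(s) = as^3 + bs^2 + cs + d. Substituting each data point gives a linear system:
  d = 5
  a + b + c + d = 11
  27a + 9b + 3c + d = 125
  64a + 16b + 4c + d = 293
Solving the system yields a = 5, b = -3, c = 4, d = 5.
So f(s) = 5s³ - 3s² + 4s + 5.
Then f(2) = 41.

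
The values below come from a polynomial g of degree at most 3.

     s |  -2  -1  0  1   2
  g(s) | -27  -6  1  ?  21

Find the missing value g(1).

The 4 known points determine the degree-3 polynomial uniquely.
Write g(s) = as^3 + bs^2 + cs + d. Substituting each data point gives a linear system:
  -8a + 4b - 2c + d = -27
  -a + b - c + d = -6
  d = 1
  8a + 4b + 2c + d = 21
Solving the system yields a = 2, b = -1, c = 4, d = 1.
So g(s) = 2s^3 - s^2 + 4s + 1.
Then g(1) = 6.

6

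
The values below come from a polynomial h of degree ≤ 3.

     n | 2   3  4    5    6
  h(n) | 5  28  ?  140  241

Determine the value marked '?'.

71

The 4 known points determine the degree-3 polynomial uniquely.
Write h(n) = an^3 + bn^2 + cn + d. Substituting each data point gives a linear system:
  8a + 4b + 2c + d = 5
  27a + 9b + 3c + d = 28
  125a + 25b + 5c + d = 140
  216a + 36b + 6c + d = 241
Solving the system yields a = 1, b = 1, c = -1, d = -5.
So h(n) = n^3 + n^2 - n - 5.
Then h(4) = 71.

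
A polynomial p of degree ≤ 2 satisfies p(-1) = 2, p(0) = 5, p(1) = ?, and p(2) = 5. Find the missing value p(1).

6

The 3 known points determine the degree-2 polynomial uniquely.
Write p(n) = an^2 + bn + c. Substituting each data point gives a linear system:
  a - b + c = 2
  c = 5
  4a + 2b + c = 5
Solving the system yields a = -1, b = 2, c = 5.
So p(n) = -n² + 2n + 5.
Then p(1) = 6.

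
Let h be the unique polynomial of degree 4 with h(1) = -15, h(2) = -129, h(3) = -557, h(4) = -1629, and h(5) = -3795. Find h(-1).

Forward differences of the values at x = 1, 2, 3, 4, 5:
  h  : -15  -129  -557  -1629  -3795
  Δ  : -114  -428  -1072  -2166
  Δ^2: -314  -644  -1094
  Δ^3: -330  -450
  Δ^4: -120
The fourth differences are constant, confirming degree 4.
Interpolating (Newton forward form) and evaluating at x = -1 gives h(-1) = -9.

-9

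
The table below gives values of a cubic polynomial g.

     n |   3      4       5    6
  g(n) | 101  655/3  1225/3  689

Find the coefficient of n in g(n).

4

Write g(n) = an^3 + bn^2 + cn + d. Substituting each data point gives a linear system:
  27a + 9b + 3c + d = 101
  64a + 16b + 4c + d = 655/3
  125a + 25b + 5c + d = 1225/3
  216a + 36b + 6c + d = 689
Solving the system yields a = 3, b = 1/3, c = 4, d = 5.
So g(n) = 3n^3 + (1/3)n^2 + 4n + 5.
The coefficient of n is 4.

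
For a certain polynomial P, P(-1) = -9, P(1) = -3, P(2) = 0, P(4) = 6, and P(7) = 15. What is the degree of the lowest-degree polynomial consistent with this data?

Divided differences on the nodes -1, 1, 2, 4, 7:
  order 0: -9  -3  0  6  15
  order 1: 3  3  3  3
  order 2: 0  0  0
  order 3: 0  0
  order 4: 0
The order-1 divided differences are all 3 (nonzero) and every higher order vanishes, so the data lies on a polynomial of degree exactly 1.

1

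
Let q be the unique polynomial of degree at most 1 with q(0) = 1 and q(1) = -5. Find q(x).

q(x) = -6x + 1

Write q(x) = ax + b. Substituting each data point gives a linear system:
  b = 1
  a + b = -5
Solving the system yields a = -6, b = 1.
So q(x) = -6x + 1.
Check: q(0) = 1. ✓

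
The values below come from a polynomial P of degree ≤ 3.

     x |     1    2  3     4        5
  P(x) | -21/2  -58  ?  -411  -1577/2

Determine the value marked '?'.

On equispaced nodes a degree-3 polynomial has vanishing fourth forward difference, so
  P(1) - 4·P(2) + 6·P(3) - 4·P(4) + P(5) = 0.
Substituting the known values and solving for P(3):
  6·P(3) = -1077
  P(3) = -359/2.

-359/2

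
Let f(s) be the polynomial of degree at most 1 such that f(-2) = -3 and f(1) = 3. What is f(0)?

Write f(s) = as + b. Substituting each data point gives a linear system:
  -2a + b = -3
  a + b = 3
Solving the system yields a = 2, b = 1.
So f(s) = 2s + 1.
Then f(0) = 1.

1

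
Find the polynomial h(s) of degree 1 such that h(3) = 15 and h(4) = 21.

Write h(s) = as + b. Substituting each data point gives a linear system:
  3a + b = 15
  4a + b = 21
Solving the system yields a = 6, b = -3.
So h(s) = 6s - 3.
Check: h(3) = 15. ✓

h(s) = 6s - 3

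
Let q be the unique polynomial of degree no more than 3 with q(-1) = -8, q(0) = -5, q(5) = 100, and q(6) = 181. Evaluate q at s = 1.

-4

Write q(s) = as^3 + bs^2 + cs + d. Substituting each data point gives a linear system:
  -a + b - c + d = -8
  d = -5
  125a + 25b + 5c + d = 100
  216a + 36b + 6c + d = 181
Solving the system yields a = 1, b = -1, c = 1, d = -5.
So q(s) = s^3 - s^2 + s - 5.
Then q(1) = -4.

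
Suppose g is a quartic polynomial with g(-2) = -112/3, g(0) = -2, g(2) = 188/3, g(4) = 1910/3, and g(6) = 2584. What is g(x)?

Using the Lagrange interpolation formula with nodes -2, 0, 2, 4, 6:
  L_0(x) = x(x - 2)(x - 4)(x - 6) / 384
  L_1(x) = (x + 2)(x - 2)(x - 4)(x - 6) / -96
  L_2(x) = (x + 2)x(x - 4)(x - 6) / 64
  L_3(x) = (x + 2)x(x - 2)(x - 6) / -96
  L_4(x) = (x + 2)x(x - 2)(x - 4) / 384
Then g(x) = -112/3·L_0(x) - 2·L_1(x) + 188/3·L_2(x) + 1910/3·L_3(x) + 2584·L_4(x).
Expanding and collecting terms gives g(x) = x^4 + 6x^3 - (1/3)x^2 + x - 2.
Check: g(4) = 1910/3. ✓

g(x) = x^4 + 6x^3 - (1/3)x^2 + x - 2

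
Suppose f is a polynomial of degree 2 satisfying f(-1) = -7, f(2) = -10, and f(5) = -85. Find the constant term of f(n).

Write f(n) = an^2 + bn + c. Substituting each data point gives a linear system:
  a - b + c = -7
  4a + 2b + c = -10
  25a + 5b + c = -85
Solving the system yields a = -4, b = 3, c = 0.
So f(n) = -4n^2 + 3n.
The constant term is 0.

0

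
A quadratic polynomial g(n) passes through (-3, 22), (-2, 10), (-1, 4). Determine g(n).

Write g(n) = an^2 + bn + c. Substituting each data point gives a linear system:
  9a - 3b + c = 22
  4a - 2b + c = 10
  a - b + c = 4
Solving the system yields a = 3, b = 3, c = 4.
So g(n) = 3n^2 + 3n + 4.
Check: g(-1) = 4. ✓

g(n) = 3n^2 + 3n + 4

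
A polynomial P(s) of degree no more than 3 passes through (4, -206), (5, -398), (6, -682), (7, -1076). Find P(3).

Forward differences of the values at s = 4, 5, 6, 7:
  P  : -206  -398  -682  -1076
  Δ  : -192  -284  -394
  Δ^2: -92  -110
  Δ^3: -18
The third differences are constant, confirming degree 3.
Interpolating (Newton forward form) and evaluating at s = 3 gives P(3) = -88.

-88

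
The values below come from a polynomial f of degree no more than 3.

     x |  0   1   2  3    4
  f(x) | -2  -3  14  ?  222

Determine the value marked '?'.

The 4 known points determine the degree-3 polynomial uniquely.
Write f(x) = ax^3 + bx^2 + cx + d. Substituting each data point gives a linear system:
  d = -2
  a + b + c + d = -3
  8a + 4b + 2c + d = 14
  64a + 16b + 4c + d = 222
Solving the system yields a = 5, b = -6, c = 0, d = -2.
So f(x) = 5x^3 - 6x^2 - 2.
Then f(3) = 79.

79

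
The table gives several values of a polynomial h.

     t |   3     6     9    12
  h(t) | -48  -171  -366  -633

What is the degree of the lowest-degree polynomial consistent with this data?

2

Forward differences of the values at t = 3, 6, 9, 12:
  h  : -48  -171  -366  -633
  Δ  : -123  -195  -267
  Δ^2: -72  -72
  Δ^3: 0
The second differences are constant (-72) and nonzero, while all higher differences vanish, so the minimal degree is 2.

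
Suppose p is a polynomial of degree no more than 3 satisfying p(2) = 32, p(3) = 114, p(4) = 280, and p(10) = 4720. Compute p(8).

2384

Using the Lagrange interpolation formula with nodes 2, 3, 4, 10:
  L_0(x) = (x - 3)(x - 4)(x - 10) / -16
  L_1(x) = (x - 2)(x - 4)(x - 10) / 7
  L_2(x) = (x - 2)(x - 3)(x - 10) / -12
  L_3(x) = (x - 2)(x - 3)(x - 4) / 336
Then p(x) = 32·L_0(x) + 114·L_1(x) + 280·L_2(x) + 4720·L_3(x).
Expanding and collecting terms gives p(x) = 5x^3 - 3x^2 + 2x.
Evaluating at x = 8: p(8) = 2384.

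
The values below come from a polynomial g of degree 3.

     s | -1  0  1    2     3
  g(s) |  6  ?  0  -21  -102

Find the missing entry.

-3

The 4 known points determine the degree-3 polynomial uniquely.
Write g(s) = as^3 + bs^2 + cs + d. Substituting each data point gives a linear system:
  -a + b - c + d = 6
  a + b + c + d = 0
  8a + 4b + 2c + d = -21
  27a + 9b + 3c + d = -102
Solving the system yields a = -6, b = 6, c = 3, d = -3.
So g(s) = -6s^3 + 6s^2 + 3s - 3.
Then g(0) = -3.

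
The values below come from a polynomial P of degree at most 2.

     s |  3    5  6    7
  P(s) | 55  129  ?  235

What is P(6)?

The 3 known points determine the degree-2 polynomial uniquely.
Write P(s) = as^2 + bs + c. Substituting each data point gives a linear system:
  9a + 3b + c = 55
  25a + 5b + c = 129
  49a + 7b + c = 235
Solving the system yields a = 4, b = 5, c = 4.
So P(s) = 4s^2 + 5s + 4.
Then P(6) = 178.

178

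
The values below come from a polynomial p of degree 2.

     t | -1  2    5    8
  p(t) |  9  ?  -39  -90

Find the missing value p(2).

On equispaced nodes a degree-2 polynomial has vanishing third forward difference, so
  - p(-1) + 3·p(2) - 3·p(5) + p(8) = 0.
Substituting the known values and solving for p(2):
  3·p(2) = -18
  p(2) = -6.

-6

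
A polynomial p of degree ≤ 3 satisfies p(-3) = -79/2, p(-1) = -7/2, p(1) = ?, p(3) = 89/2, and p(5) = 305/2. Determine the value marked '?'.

On equispaced nodes a degree-3 polynomial has vanishing fourth forward difference, so
  p(-3) - 4·p(-1) + 6·p(1) - 4·p(3) + p(5) = 0.
Substituting the known values and solving for p(1):
  6·p(1) = 51
  p(1) = 17/2.

17/2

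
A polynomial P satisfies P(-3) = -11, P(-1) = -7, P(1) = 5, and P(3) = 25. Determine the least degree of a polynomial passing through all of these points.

Forward differences of the values at x = -3, -1, 1, 3:
  P  : -11  -7  5  25
  Δ  : 4  12  20
  Δ^2: 8  8
  Δ^3: 0
The second differences are constant (8) and nonzero, while all higher differences vanish, so the minimal degree is 2.

2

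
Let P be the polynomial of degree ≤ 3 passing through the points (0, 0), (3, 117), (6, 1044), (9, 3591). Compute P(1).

Write P(t) = at^3 + bt^2 + ct + d. Substituting each data point gives a linear system:
  d = 0
  27a + 9b + 3c + d = 117
  216a + 36b + 6c + d = 1044
  729a + 81b + 9c + d = 3591
Solving the system yields a = 5, b = 0, c = -6, d = 0.
So P(t) = 5t^3 - 6t.
Then P(1) = -1.

-1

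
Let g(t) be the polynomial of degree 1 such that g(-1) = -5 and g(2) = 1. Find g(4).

5

Write g(t) = at + b. Substituting each data point gives a linear system:
  -a + b = -5
  2a + b = 1
Solving the system yields a = 2, b = -3.
So g(t) = 2t - 3.
Then g(4) = 5.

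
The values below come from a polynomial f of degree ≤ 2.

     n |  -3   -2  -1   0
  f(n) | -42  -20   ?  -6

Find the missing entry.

The 3 known points determine the degree-2 polynomial uniquely.
Write f(n) = an^2 + bn + c. Substituting each data point gives a linear system:
  9a - 3b + c = -42
  4a - 2b + c = -20
  c = -6
Solving the system yields a = -5, b = -3, c = -6.
So f(n) = -5n^2 - 3n - 6.
Then f(-1) = -8.

-8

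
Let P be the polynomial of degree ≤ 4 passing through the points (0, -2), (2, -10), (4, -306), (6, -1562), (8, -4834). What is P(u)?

P(u) = -u^4 - 2u^3 + 4u^2 + 4u - 2

Using the Lagrange interpolation formula with nodes 0, 2, 4, 6, 8:
  L_0(u) = (u - 2)(u - 4)(u - 6)(u - 8) / 384
  L_1(u) = u(u - 4)(u - 6)(u - 8) / -96
  L_2(u) = u(u - 2)(u - 6)(u - 8) / 64
  L_3(u) = u(u - 2)(u - 4)(u - 8) / -96
  L_4(u) = u(u - 2)(u - 4)(u - 6) / 384
Then P(u) = -2·L_0(u) - 10·L_1(u) - 306·L_2(u) - 1562·L_3(u) - 4834·L_4(u).
Expanding and collecting terms gives P(u) = -u^4 - 2u^3 + 4u^2 + 4u - 2.
Check: P(6) = -1562. ✓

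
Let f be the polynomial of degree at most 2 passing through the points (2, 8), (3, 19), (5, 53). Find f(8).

134

Using the Lagrange interpolation formula with nodes 2, 3, 5:
  L_0(n) = (n - 3)(n - 5) / 3
  L_1(n) = (n - 2)(n - 5) / -2
  L_2(n) = (n - 2)(n - 3) / 6
Then f(n) = 8·L_0(n) + 19·L_1(n) + 53·L_2(n).
Expanding and collecting terms gives f(n) = 2n² + n - 2.
Evaluating at n = 8: f(8) = 134.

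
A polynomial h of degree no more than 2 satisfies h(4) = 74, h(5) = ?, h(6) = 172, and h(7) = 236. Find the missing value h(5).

118

On equispaced nodes a degree-2 polynomial has vanishing third forward difference, so
  - h(4) + 3·h(5) - 3·h(6) + h(7) = 0.
Substituting the known values and solving for h(5):
  3·h(5) = 354
  h(5) = 118.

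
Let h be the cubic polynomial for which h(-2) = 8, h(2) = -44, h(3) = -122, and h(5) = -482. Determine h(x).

h(x) = -3x^3 - 4x^2 - x - 2

Write h(x) = ax^3 + bx^2 + cx + d. Substituting each data point gives a linear system:
  -8a + 4b - 2c + d = 8
  8a + 4b + 2c + d = -44
  27a + 9b + 3c + d = -122
  125a + 25b + 5c + d = -482
Solving the system yields a = -3, b = -4, c = -1, d = -2.
So h(x) = -3x^3 - 4x^2 - x - 2.
Check: h(-2) = 8. ✓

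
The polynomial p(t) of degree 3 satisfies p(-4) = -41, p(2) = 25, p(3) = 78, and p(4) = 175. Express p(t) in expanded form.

Using the Lagrange interpolation formula with nodes -4, 2, 3, 4:
  L_0(t) = (t - 2)(t - 3)(t - 4) / -336
  L_1(t) = (t + 4)(t - 3)(t - 4) / 12
  L_2(t) = (t + 4)(t - 2)(t - 4) / -7
  L_3(t) = (t + 4)(t - 2)(t - 3) / 16
Then p(t) = -41·L_0(t) + 25·L_1(t) + 78·L_2(t) + 175·L_3(t).
Expanding and collecting terms gives p(t) = 2t³ + 4t² - 5t + 3.
Check: p(4) = 175. ✓

p(t) = 2t^3 + 4t^2 - 5t + 3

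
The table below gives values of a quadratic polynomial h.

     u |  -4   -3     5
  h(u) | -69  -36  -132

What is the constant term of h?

3

Write h(u) = au^2 + bu + c. Substituting each data point gives a linear system:
  16a - 4b + c = -69
  9a - 3b + c = -36
  25a + 5b + c = -132
Solving the system yields a = -5, b = -2, c = 3.
So h(u) = -5u² - 2u + 3.
The constant term is 3.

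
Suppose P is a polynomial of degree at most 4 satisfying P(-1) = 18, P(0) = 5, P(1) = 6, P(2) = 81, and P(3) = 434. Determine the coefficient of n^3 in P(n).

-2

Write P(n) = an^4 + bn^3 + cn^2 + dn + e. Substituting each data point gives a linear system:
  a - b + c - d + e = 18
  e = 5
  a + b + c + d + e = 6
  16a + 8b + 4c + 2d + e = 81
  81a + 27b + 9c + 3d + e = 434
Solving the system yields a = 6, b = -2, c = 1, d = -4, e = 5.
So P(n) = 6n^4 - 2n^3 + n^2 - 4n + 5.
The coefficient of n^3 is -2.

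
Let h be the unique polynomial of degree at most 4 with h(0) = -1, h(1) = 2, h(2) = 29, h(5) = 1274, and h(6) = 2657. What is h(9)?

13490

Using the Lagrange interpolation formula with nodes 0, 1, 2, 5, 6:
  L_0(n) = (n - 1)(n - 2)(n - 5)(n - 6) / 60
  L_1(n) = n(n - 2)(n - 5)(n - 6) / -20
  L_2(n) = n(n - 1)(n - 5)(n - 6) / 24
  L_3(n) = n(n - 1)(n - 2)(n - 6) / -60
  L_4(n) = n(n - 1)(n - 2)(n - 5) / 120
Then h(n) = -1·L_0(n) + 2·L_1(n) + 29·L_2(n) + 1274·L_3(n) + 2657·L_4(n).
Expanding and collecting terms gives h(n) = 2n^4 + n^3 - 5n^2 + 5n - 1.
Evaluating at n = 9: h(9) = 13490.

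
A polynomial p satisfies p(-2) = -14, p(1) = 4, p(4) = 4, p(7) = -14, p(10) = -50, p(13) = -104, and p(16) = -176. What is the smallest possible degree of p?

2

Forward differences of the values at n = -2, 1, 4, 7, 10, 13, 16:
  p  : -14  4  4  -14  -50  -104  -176
  Δ  : 18  0  -18  -36  -54  -72
  Δ^2: -18  -18  -18  -18  -18
  Δ^3: 0  0  0  0
  Δ^4: 0  0  0
  Δ^5: 0  0
  Δ^6: 0
The second differences are constant (-18) and nonzero, while all higher differences vanish, so the minimal degree is 2.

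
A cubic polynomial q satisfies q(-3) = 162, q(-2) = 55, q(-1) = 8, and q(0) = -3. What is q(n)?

Using the Lagrange interpolation formula with nodes -3, -2, -1, 0:
  L_0(n) = (n + 2)(n + 1)n / -6
  L_1(n) = (n + 3)(n + 1)n / 2
  L_2(n) = (n + 3)(n + 2)n / -2
  L_3(n) = (n + 3)(n + 2)(n + 1) / 6
Then q(n) = 162·L_0(n) + 55·L_1(n) + 8·L_2(n) - 3·L_3(n).
Expanding and collecting terms gives q(n) = -4n^3 + 6n^2 - n - 3.
Check: q(-3) = 162. ✓

q(n) = -4n^3 + 6n^2 - n - 3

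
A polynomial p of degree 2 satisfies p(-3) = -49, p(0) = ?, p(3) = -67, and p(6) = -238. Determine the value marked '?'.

-4

The 3 known points determine the degree-2 polynomial uniquely.
Write p(t) = at^2 + bt + c. Substituting each data point gives a linear system:
  9a - 3b + c = -49
  9a + 3b + c = -67
  36a + 6b + c = -238
Solving the system yields a = -6, b = -3, c = -4.
So p(t) = -6t^2 - 3t - 4.
Then p(0) = -4.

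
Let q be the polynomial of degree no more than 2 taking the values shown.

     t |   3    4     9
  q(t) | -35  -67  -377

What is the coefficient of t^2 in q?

-5

Write q(t) = at^2 + bt + c. Substituting each data point gives a linear system:
  9a + 3b + c = -35
  16a + 4b + c = -67
  81a + 9b + c = -377
Solving the system yields a = -5, b = 3, c = 1.
So q(t) = -5t^2 + 3t + 1.
The leading coefficient is -5.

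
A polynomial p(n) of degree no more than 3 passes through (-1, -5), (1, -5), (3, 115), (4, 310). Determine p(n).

p(n) = 6n^3 - 3n^2 - 6n - 2

Using the Lagrange interpolation formula with nodes -1, 1, 3, 4:
  L_0(n) = (n - 1)(n - 3)(n - 4) / -40
  L_1(n) = (n + 1)(n - 3)(n - 4) / 12
  L_2(n) = (n + 1)(n - 1)(n - 4) / -8
  L_3(n) = (n + 1)(n - 1)(n - 3) / 15
Then p(n) = -5·L_0(n) - 5·L_1(n) + 115·L_2(n) + 310·L_3(n).
Expanding and collecting terms gives p(n) = 6n³ - 3n² - 6n - 2.
Check: p(-1) = -5. ✓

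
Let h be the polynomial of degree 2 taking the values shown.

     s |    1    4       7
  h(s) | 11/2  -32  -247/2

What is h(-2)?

Forward differences of the values at s = 1, 4, 7:
  h  : 11/2  -32  -247/2
  Δ  : -75/2  -183/2
  Δ^2: -54
The second differences are constant, confirming degree 2.
Interpolating (Newton forward form) and evaluating at s = -2 gives h(-2) = -11.

-11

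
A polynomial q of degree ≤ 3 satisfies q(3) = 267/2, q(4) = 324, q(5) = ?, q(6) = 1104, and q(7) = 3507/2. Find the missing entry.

1275/2

The 4 known points determine the degree-3 polynomial uniquely.
Write q(t) = at^3 + bt^2 + ct + d. Substituting each data point gives a linear system:
  27a + 9b + 3c + d = 267/2
  64a + 16b + 4c + d = 324
  216a + 36b + 6c + d = 1104
  343a + 49b + 7c + d = 3507/2
Solving the system yields a = 5, b = 3/2, c = -5, d = 0.
So q(t) = 5t^3 + (3/2)t^2 - 5t.
Then q(5) = 1275/2.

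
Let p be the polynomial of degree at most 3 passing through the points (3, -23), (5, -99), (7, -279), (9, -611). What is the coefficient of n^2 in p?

2

Write p(n) = an^3 + bn^2 + cn + d. Substituting each data point gives a linear system:
  27a + 9b + 3c + d = -23
  125a + 25b + 5c + d = -99
  343a + 49b + 7c + d = -279
  729a + 81b + 9c + d = -611
Solving the system yields a = -1, b = 2, c = -5, d = 1.
So p(n) = -n^3 + 2n^2 - 5n + 1.
The coefficient of n^2 is 2.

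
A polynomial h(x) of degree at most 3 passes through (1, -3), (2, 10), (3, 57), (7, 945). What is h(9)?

Write h(x) = ax^3 + bx^2 + cx + d. Substituting each data point gives a linear system:
  a + b + c + d = -3
  8a + 4b + 2c + d = 10
  27a + 9b + 3c + d = 57
  343a + 49b + 7c + d = 945
Solving the system yields a = 3, b = -1, c = -5, d = 0.
So h(x) = 3x^3 - x^2 - 5x.
Then h(9) = 2061.

2061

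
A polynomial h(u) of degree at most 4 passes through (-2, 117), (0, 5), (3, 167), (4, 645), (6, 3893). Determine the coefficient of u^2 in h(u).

Write h(u) = au^4 + bu^3 + cu^2 + du + e. Substituting each data point gives a linear system:
  16a - 8b + 4c - 2d + e = 117
  e = 5
  81a + 27b + 9c + 3d + e = 167
  256a + 64b + 16c + 4d + e = 645
  1296a + 216b + 36c + 6d + e = 3893
Solving the system yields a = 4, b = -6, c = 0, d = 0, e = 5.
So h(u) = 4u^4 - 6u^3 + 5.
The coefficient of u^2 is 0.

0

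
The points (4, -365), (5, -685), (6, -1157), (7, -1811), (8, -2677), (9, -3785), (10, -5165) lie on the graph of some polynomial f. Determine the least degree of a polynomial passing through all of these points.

3

Forward differences of the values at t = 4, 5, 6, 7, 8, 9, 10:
  f  : -365  -685  -1157  -1811  -2677  -3785  -5165
  Δ  : -320  -472  -654  -866  -1108  -1380
  Δ^2: -152  -182  -212  -242  -272
  Δ^3: -30  -30  -30  -30
  Δ^4: 0  0  0
  Δ^5: 0  0
  Δ^6: 0
The third differences are constant (-30) and nonzero, while all higher differences vanish, so the minimal degree is 3.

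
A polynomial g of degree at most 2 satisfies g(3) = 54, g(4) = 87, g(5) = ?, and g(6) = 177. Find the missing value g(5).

128

The 3 known points determine the degree-2 polynomial uniquely.
Write g(n) = an^2 + bn + c. Substituting each data point gives a linear system:
  9a + 3b + c = 54
  16a + 4b + c = 87
  36a + 6b + c = 177
Solving the system yields a = 4, b = 5, c = 3.
So g(n) = 4n² + 5n + 3.
Then g(5) = 128.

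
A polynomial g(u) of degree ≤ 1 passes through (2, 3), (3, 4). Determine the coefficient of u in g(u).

Write g(u) = au + b. Substituting each data point gives a linear system:
  2a + b = 3
  3a + b = 4
Solving the system yields a = 1, b = 1.
So g(u) = u + 1.
The leading coefficient is 1.

1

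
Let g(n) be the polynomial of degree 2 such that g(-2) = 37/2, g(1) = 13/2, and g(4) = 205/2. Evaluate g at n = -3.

93/2

Using the Lagrange interpolation formula with nodes -2, 1, 4:
  L_0(n) = (n - 1)(n - 4) / 18
  L_1(n) = (n + 2)(n - 4) / -9
  L_2(n) = (n + 2)(n - 1) / 18
Then g(n) = 37/2·L_0(n) + 13/2·L_1(n) + 205/2·L_2(n).
Expanding and collecting terms gives g(n) = 6n^2 + 2n - 3/2.
Evaluating at n = -3: g(-3) = 93/2.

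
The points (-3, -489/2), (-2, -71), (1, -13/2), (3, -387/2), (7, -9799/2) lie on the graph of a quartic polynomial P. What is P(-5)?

-2971/2

Write P(u) = au^4 + bu^3 + cu^2 + du + e. Substituting each data point gives a linear system:
  81a - 27b + 9c - 3d + e = -489/2
  16a - 8b + 4c - 2d + e = -71
  a + b + c + d + e = -13/2
  81a + 27b + 9c + 3d + e = -387/2
  2401a + 343b + 49c + 7d + e = -9799/2
Solving the system yields a = -2, b = 1/2, c = -6, d = 4, e = -3.
So P(u) = -2u⁴ + (1/2)u³ - 6u² + 4u - 3.
Then P(-5) = -2971/2.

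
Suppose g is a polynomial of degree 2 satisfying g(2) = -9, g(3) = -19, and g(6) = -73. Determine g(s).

Using the Lagrange interpolation formula with nodes 2, 3, 6:
  L_0(s) = (s - 3)(s - 6) / 4
  L_1(s) = (s - 2)(s - 6) / -3
  L_2(s) = (s - 2)(s - 3) / 12
Then g(s) = -9·L_0(s) - 19·L_1(s) - 73·L_2(s).
Expanding and collecting terms gives g(s) = -2s^2 - 1.
Check: g(6) = -73. ✓

g(s) = -2s^2 - 1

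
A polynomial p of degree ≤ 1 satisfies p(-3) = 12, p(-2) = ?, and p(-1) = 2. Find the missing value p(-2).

On equispaced nodes a degree-1 polynomial has vanishing second forward difference, so
  p(-3) - 2·p(-2) + p(-1) = 0.
Substituting the known values and solving for p(-2):
  -2·p(-2) = -14
  p(-2) = 7.

7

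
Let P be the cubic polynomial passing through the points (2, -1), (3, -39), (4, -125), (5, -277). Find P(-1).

Using the Lagrange interpolation formula with nodes 2, 3, 4, 5:
  L_0(x) = (x - 3)(x - 4)(x - 5) / -6
  L_1(x) = (x - 2)(x - 4)(x - 5) / 2
  L_2(x) = (x - 2)(x - 3)(x - 5) / -2
  L_3(x) = (x - 2)(x - 3)(x - 4) / 6
Then P(x) = -1·L_0(x) - 39·L_1(x) - 125·L_2(x) - 277·L_3(x).
Expanding and collecting terms gives P(x) = -3x^3 + 3x^2 + 4x + 3.
Evaluating at x = -1: P(-1) = 5.

5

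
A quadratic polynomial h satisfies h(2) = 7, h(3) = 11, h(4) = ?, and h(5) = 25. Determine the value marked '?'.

17

On equispaced nodes a degree-2 polynomial has vanishing third forward difference, so
  - h(2) + 3·h(3) - 3·h(4) + h(5) = 0.
Substituting the known values and solving for h(4):
  -3·h(4) = -51
  h(4) = 17.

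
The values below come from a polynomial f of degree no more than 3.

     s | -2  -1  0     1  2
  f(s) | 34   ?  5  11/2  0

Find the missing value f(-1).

21/2

On equispaced nodes a degree-3 polynomial has vanishing fourth forward difference, so
  f(-2) - 4·f(-1) + 6·f(0) - 4·f(1) + f(2) = 0.
Substituting the known values and solving for f(-1):
  -4·f(-1) = -42
  f(-1) = 21/2.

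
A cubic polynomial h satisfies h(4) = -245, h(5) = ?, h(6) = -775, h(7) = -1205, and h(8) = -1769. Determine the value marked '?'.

The 4 known points determine the degree-3 polynomial uniquely.
Write h(s) = as^3 + bs^2 + cs + d. Substituting each data point gives a linear system:
  64a + 16b + 4c + d = -245
  216a + 36b + 6c + d = -775
  343a + 49b + 7c + d = -1205
  512a + 64b + 8c + d = -1769
Solving the system yields a = -3, b = -4, c = 3, d = -1.
So h(s) = -3s³ - 4s² + 3s - 1.
Then h(5) = -461.

-461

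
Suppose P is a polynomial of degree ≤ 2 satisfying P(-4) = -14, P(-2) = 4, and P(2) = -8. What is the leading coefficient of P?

-2

Write P(n) = an^2 + bn + c. Substituting each data point gives a linear system:
  16a - 4b + c = -14
  4a - 2b + c = 4
  4a + 2b + c = -8
Solving the system yields a = -2, b = -3, c = 6.
So P(n) = -2n^2 - 3n + 6.
The leading coefficient is -2.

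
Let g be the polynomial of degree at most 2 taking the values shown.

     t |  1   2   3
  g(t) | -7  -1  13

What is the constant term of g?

Write g(t) = at^2 + bt + c. Substituting each data point gives a linear system:
  a + b + c = -7
  4a + 2b + c = -1
  9a + 3b + c = 13
Solving the system yields a = 4, b = -6, c = -5.
So g(t) = 4t^2 - 6t - 5.
The constant term is -5.

-5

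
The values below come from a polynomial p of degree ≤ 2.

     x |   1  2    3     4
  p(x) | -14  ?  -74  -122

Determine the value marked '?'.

-38

On equispaced nodes a degree-2 polynomial has vanishing third forward difference, so
  - p(1) + 3·p(2) - 3·p(3) + p(4) = 0.
Substituting the known values and solving for p(2):
  3·p(2) = -114
  p(2) = -38.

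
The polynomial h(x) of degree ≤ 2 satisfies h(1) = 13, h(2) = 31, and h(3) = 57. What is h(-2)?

7

Forward differences of the values at x = 1, 2, 3:
  h  : 13  31  57
  Δ  : 18  26
  Δ^2: 8
The second differences are constant, confirming degree 2.
Interpolating (Newton forward form) and evaluating at x = -2 gives h(-2) = 7.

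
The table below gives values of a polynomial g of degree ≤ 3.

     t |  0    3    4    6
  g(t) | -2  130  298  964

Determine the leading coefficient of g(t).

Write g(t) = at^3 + bt^2 + ct + d. Substituting each data point gives a linear system:
  d = -2
  27a + 9b + 3c + d = 130
  64a + 16b + 4c + d = 298
  216a + 36b + 6c + d = 964
Solving the system yields a = 4, b = 3, c = -1, d = -2.
So g(t) = 4t^3 + 3t^2 - t - 2.
The leading coefficient is 4.

4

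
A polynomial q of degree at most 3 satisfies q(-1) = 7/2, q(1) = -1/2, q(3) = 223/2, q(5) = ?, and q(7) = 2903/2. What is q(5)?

On equispaced nodes a degree-3 polynomial has vanishing fourth forward difference, so
  q(-1) - 4·q(1) + 6·q(3) - 4·q(5) + q(7) = 0.
Substituting the known values and solving for q(5):
  -4·q(5) = -2126
  q(5) = 1063/2.

1063/2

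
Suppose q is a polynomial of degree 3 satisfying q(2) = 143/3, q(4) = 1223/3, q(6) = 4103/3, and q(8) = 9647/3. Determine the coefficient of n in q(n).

-6

Write q(n) = an^3 + bn^2 + cn + d. Substituting each data point gives a linear system:
  8a + 4b + 2c + d = 143/3
  64a + 16b + 4c + d = 1223/3
  216a + 36b + 6c + d = 4103/3
  512a + 64b + 8c + d = 9647/3
Solving the system yields a = 6, b = 3, c = -6, d = -1/3.
So q(n) = 6n^3 + 3n^2 - 6n - 1/3.
The coefficient of n is -6.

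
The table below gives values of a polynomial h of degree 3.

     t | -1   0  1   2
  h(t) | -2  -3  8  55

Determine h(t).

Using the Lagrange interpolation formula with nodes -1, 0, 1, 2:
  L_0(t) = t(t - 1)(t - 2) / -6
  L_1(t) = (t + 1)(t - 1)(t - 2) / 2
  L_2(t) = (t + 1)t(t - 2) / -2
  L_3(t) = (t + 1)t(t - 1) / 6
Then h(t) = -2·L_0(t) - 3·L_1(t) + 8·L_2(t) + 55·L_3(t).
Expanding and collecting terms gives h(t) = 4t³ + 6t² + t - 3.
Check: h(0) = -3. ✓

h(t) = 4t^3 + 6t^2 + t - 3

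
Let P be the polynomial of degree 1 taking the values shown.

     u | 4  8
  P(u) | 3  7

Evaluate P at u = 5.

4

Using the Lagrange interpolation formula with nodes 4, 8:
  L_0(u) = (u - 8) / -4
  L_1(u) = (u - 4) / 4
Then P(u) = 3·L_0(u) + 7·L_1(u).
Expanding and collecting terms gives P(u) = u - 1.
Evaluating at u = 5: P(5) = 4.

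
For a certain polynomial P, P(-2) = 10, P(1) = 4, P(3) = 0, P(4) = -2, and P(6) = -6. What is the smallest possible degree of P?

Divided differences on the nodes -2, 1, 3, 4, 6:
  order 0: 10  4  0  -2  -6
  order 1: -2  -2  -2  -2
  order 2: 0  0  0
  order 3: 0  0
  order 4: 0
The order-1 divided differences are all -2 (nonzero) and every higher order vanishes, so the data lies on a polynomial of degree exactly 1.

1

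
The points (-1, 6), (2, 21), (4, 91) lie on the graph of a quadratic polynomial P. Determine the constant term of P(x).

-1

Write P(x) = ax^2 + bx + c. Substituting each data point gives a linear system:
  a - b + c = 6
  4a + 2b + c = 21
  16a + 4b + c = 91
Solving the system yields a = 6, b = -1, c = -1.
So P(x) = 6x^2 - x - 1.
The constant term is -1.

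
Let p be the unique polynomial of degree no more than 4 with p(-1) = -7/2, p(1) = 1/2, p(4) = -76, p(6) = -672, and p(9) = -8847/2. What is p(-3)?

-327/2

Using the Lagrange interpolation formula with nodes -1, 1, 4, 6, 9:
  L_0(n) = (n - 1)(n - 4)(n - 6)(n - 9) / 700
  L_1(n) = (n + 1)(n - 4)(n - 6)(n - 9) / -240
  L_2(n) = (n + 1)(n - 1)(n - 6)(n - 9) / 150
  L_3(n) = (n + 1)(n - 1)(n - 4)(n - 9) / -210
  L_4(n) = (n + 1)(n - 1)(n - 4)(n - 6) / 1200
Then p(n) = -7/2·L_0(n) + 1/2·L_1(n) - 76·L_2(n) - 672·L_3(n) - 8847/2·L_4(n).
Expanding and collecting terms gives p(n) = -n^4 + 3n^3 - (1/2)n^2 - n.
Evaluating at n = -3: p(-3) = -327/2.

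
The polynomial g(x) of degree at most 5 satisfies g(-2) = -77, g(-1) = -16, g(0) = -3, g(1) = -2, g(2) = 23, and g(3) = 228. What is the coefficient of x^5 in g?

Write g(x) = ax^5 + bx^4 + cx^3 + dx^2 + ex + k. Substituting each data point gives a linear system:
  -32a + 16b - 8c + 4d - 2e + k = -77
  -a + b - c + d - e + k = -16
  k = -3
  a + b + c + d + e + k = -2
  32a + 16b + 8c + 4d + 2e + k = 23
  243a + 81b + 27c + 9d + 3e + k = 228
Solving the system yields a = 1, b = 0, c = 1, d = -6, e = 5, k = -3.
So g(x) = x^5 + x^3 - 6x^2 + 5x - 3.
The leading coefficient is 1.

1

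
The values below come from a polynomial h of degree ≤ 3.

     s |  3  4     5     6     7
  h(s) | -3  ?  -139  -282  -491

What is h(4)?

-50

On equispaced nodes a degree-3 polynomial has vanishing fourth forward difference, so
  h(3) - 4·h(4) + 6·h(5) - 4·h(6) + h(7) = 0.
Substituting the known values and solving for h(4):
  -4·h(4) = 200
  h(4) = -50.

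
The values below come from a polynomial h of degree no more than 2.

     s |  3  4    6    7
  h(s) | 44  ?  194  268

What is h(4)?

The 3 known points determine the degree-2 polynomial uniquely.
Write h(s) = as^2 + bs + c. Substituting each data point gives a linear system:
  9a + 3b + c = 44
  36a + 6b + c = 194
  49a + 7b + c = 268
Solving the system yields a = 6, b = -4, c = 2.
So h(s) = 6s^2 - 4s + 2.
Then h(4) = 82.

82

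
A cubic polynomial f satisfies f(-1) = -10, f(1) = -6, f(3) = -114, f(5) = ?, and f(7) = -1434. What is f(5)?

-526

On equispaced nodes a degree-3 polynomial has vanishing fourth forward difference, so
  f(-1) - 4·f(1) + 6·f(3) - 4·f(5) + f(7) = 0.
Substituting the known values and solving for f(5):
  -4·f(5) = 2104
  f(5) = -526.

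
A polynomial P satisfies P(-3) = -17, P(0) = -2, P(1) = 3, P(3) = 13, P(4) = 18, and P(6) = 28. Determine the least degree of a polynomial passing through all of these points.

Divided differences on the nodes -3, 0, 1, 3, 4, 6:
  order 0: -17  -2  3  13  18  28
  order 1: 5  5  5  5  5
  order 2: 0  0  0  0
  order 3: 0  0  0
  order 4: 0  0
  order 5: 0
The order-1 divided differences are all 5 (nonzero) and every higher order vanishes, so the data lies on a polynomial of degree exactly 1.

1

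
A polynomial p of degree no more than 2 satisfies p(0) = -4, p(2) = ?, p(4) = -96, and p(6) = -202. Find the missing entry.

On equispaced nodes a degree-2 polynomial has vanishing third forward difference, so
  - p(0) + 3·p(2) - 3·p(4) + p(6) = 0.
Substituting the known values and solving for p(2):
  3·p(2) = -90
  p(2) = -30.

-30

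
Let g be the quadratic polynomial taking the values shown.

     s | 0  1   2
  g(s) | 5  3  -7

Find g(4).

-51

Forward differences of the values at s = 0, 1, 2:
  g  : 5  3  -7
  Δ  : -2  -10
  Δ^2: -8
The second differences are constant, confirming degree 2.
Interpolating (Newton forward form) and evaluating at s = 4 gives g(4) = -51.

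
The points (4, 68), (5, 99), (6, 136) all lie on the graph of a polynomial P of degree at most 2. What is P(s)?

Write P(s) = as^2 + bs + c. Substituting each data point gives a linear system:
  16a + 4b + c = 68
  25a + 5b + c = 99
  36a + 6b + c = 136
Solving the system yields a = 3, b = 4, c = 4.
So P(s) = 3s^2 + 4s + 4.
Check: P(6) = 136. ✓

P(s) = 3s^2 + 4s + 4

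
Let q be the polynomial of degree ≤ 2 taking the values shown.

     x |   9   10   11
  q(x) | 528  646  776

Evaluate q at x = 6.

246

Write q(x) = ax^2 + bx + c. Substituting each data point gives a linear system:
  81a + 9b + c = 528
  100a + 10b + c = 646
  121a + 11b + c = 776
Solving the system yields a = 6, b = 4, c = 6.
So q(x) = 6x² + 4x + 6.
Then q(6) = 246.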